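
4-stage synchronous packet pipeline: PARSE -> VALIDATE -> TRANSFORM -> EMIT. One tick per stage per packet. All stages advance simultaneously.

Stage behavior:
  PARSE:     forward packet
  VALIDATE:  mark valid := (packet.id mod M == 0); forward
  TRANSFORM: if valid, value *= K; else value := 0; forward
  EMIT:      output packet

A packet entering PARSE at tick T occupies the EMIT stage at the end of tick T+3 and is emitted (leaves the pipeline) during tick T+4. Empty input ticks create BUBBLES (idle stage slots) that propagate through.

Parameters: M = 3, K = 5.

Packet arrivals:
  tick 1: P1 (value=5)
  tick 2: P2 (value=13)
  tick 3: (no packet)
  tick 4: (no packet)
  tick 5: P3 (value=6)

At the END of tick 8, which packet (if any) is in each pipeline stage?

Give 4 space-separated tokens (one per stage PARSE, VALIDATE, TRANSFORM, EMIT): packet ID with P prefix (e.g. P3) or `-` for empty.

Answer: - - - P3

Derivation:
Tick 1: [PARSE:P1(v=5,ok=F), VALIDATE:-, TRANSFORM:-, EMIT:-] out:-; in:P1
Tick 2: [PARSE:P2(v=13,ok=F), VALIDATE:P1(v=5,ok=F), TRANSFORM:-, EMIT:-] out:-; in:P2
Tick 3: [PARSE:-, VALIDATE:P2(v=13,ok=F), TRANSFORM:P1(v=0,ok=F), EMIT:-] out:-; in:-
Tick 4: [PARSE:-, VALIDATE:-, TRANSFORM:P2(v=0,ok=F), EMIT:P1(v=0,ok=F)] out:-; in:-
Tick 5: [PARSE:P3(v=6,ok=F), VALIDATE:-, TRANSFORM:-, EMIT:P2(v=0,ok=F)] out:P1(v=0); in:P3
Tick 6: [PARSE:-, VALIDATE:P3(v=6,ok=T), TRANSFORM:-, EMIT:-] out:P2(v=0); in:-
Tick 7: [PARSE:-, VALIDATE:-, TRANSFORM:P3(v=30,ok=T), EMIT:-] out:-; in:-
Tick 8: [PARSE:-, VALIDATE:-, TRANSFORM:-, EMIT:P3(v=30,ok=T)] out:-; in:-
At end of tick 8: ['-', '-', '-', 'P3']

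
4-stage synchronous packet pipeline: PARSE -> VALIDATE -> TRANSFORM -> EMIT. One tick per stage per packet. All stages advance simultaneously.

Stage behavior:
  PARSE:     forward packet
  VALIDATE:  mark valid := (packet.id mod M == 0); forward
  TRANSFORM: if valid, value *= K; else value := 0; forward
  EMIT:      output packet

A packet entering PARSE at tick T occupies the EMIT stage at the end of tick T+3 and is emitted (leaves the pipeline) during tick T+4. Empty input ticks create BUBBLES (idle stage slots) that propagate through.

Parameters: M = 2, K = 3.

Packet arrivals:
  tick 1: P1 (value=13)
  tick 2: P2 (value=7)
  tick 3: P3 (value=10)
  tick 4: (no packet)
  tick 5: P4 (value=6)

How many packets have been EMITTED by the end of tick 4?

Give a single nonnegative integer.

Answer: 0

Derivation:
Tick 1: [PARSE:P1(v=13,ok=F), VALIDATE:-, TRANSFORM:-, EMIT:-] out:-; in:P1
Tick 2: [PARSE:P2(v=7,ok=F), VALIDATE:P1(v=13,ok=F), TRANSFORM:-, EMIT:-] out:-; in:P2
Tick 3: [PARSE:P3(v=10,ok=F), VALIDATE:P2(v=7,ok=T), TRANSFORM:P1(v=0,ok=F), EMIT:-] out:-; in:P3
Tick 4: [PARSE:-, VALIDATE:P3(v=10,ok=F), TRANSFORM:P2(v=21,ok=T), EMIT:P1(v=0,ok=F)] out:-; in:-
Emitted by tick 4: []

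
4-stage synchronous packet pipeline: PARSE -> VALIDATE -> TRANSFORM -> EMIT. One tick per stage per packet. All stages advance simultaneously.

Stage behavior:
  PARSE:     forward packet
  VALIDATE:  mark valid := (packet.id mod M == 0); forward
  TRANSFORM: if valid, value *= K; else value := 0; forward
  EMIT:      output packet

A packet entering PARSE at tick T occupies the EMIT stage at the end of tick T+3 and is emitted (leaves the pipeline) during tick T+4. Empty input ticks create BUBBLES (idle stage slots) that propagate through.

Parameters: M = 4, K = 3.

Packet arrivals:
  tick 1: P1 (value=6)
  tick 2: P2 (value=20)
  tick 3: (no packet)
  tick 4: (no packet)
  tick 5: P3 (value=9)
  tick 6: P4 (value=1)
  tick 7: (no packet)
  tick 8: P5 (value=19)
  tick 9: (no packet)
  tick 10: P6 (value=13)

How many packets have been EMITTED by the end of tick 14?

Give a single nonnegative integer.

Answer: 6

Derivation:
Tick 1: [PARSE:P1(v=6,ok=F), VALIDATE:-, TRANSFORM:-, EMIT:-] out:-; in:P1
Tick 2: [PARSE:P2(v=20,ok=F), VALIDATE:P1(v=6,ok=F), TRANSFORM:-, EMIT:-] out:-; in:P2
Tick 3: [PARSE:-, VALIDATE:P2(v=20,ok=F), TRANSFORM:P1(v=0,ok=F), EMIT:-] out:-; in:-
Tick 4: [PARSE:-, VALIDATE:-, TRANSFORM:P2(v=0,ok=F), EMIT:P1(v=0,ok=F)] out:-; in:-
Tick 5: [PARSE:P3(v=9,ok=F), VALIDATE:-, TRANSFORM:-, EMIT:P2(v=0,ok=F)] out:P1(v=0); in:P3
Tick 6: [PARSE:P4(v=1,ok=F), VALIDATE:P3(v=9,ok=F), TRANSFORM:-, EMIT:-] out:P2(v=0); in:P4
Tick 7: [PARSE:-, VALIDATE:P4(v=1,ok=T), TRANSFORM:P3(v=0,ok=F), EMIT:-] out:-; in:-
Tick 8: [PARSE:P5(v=19,ok=F), VALIDATE:-, TRANSFORM:P4(v=3,ok=T), EMIT:P3(v=0,ok=F)] out:-; in:P5
Tick 9: [PARSE:-, VALIDATE:P5(v=19,ok=F), TRANSFORM:-, EMIT:P4(v=3,ok=T)] out:P3(v=0); in:-
Tick 10: [PARSE:P6(v=13,ok=F), VALIDATE:-, TRANSFORM:P5(v=0,ok=F), EMIT:-] out:P4(v=3); in:P6
Tick 11: [PARSE:-, VALIDATE:P6(v=13,ok=F), TRANSFORM:-, EMIT:P5(v=0,ok=F)] out:-; in:-
Tick 12: [PARSE:-, VALIDATE:-, TRANSFORM:P6(v=0,ok=F), EMIT:-] out:P5(v=0); in:-
Tick 13: [PARSE:-, VALIDATE:-, TRANSFORM:-, EMIT:P6(v=0,ok=F)] out:-; in:-
Tick 14: [PARSE:-, VALIDATE:-, TRANSFORM:-, EMIT:-] out:P6(v=0); in:-
Emitted by tick 14: ['P1', 'P2', 'P3', 'P4', 'P5', 'P6']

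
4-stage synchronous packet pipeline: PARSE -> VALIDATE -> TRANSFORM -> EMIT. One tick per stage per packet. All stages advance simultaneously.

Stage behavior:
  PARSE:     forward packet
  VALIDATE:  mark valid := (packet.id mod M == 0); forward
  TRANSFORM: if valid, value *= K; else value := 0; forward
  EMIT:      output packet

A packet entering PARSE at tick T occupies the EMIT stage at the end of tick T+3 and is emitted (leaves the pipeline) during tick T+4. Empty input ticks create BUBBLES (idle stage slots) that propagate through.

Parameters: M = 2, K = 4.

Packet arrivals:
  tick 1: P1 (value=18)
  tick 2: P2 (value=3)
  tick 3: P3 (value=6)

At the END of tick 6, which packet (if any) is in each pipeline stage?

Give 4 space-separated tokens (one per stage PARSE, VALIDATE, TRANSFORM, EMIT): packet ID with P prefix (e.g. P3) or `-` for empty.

Tick 1: [PARSE:P1(v=18,ok=F), VALIDATE:-, TRANSFORM:-, EMIT:-] out:-; in:P1
Tick 2: [PARSE:P2(v=3,ok=F), VALIDATE:P1(v=18,ok=F), TRANSFORM:-, EMIT:-] out:-; in:P2
Tick 3: [PARSE:P3(v=6,ok=F), VALIDATE:P2(v=3,ok=T), TRANSFORM:P1(v=0,ok=F), EMIT:-] out:-; in:P3
Tick 4: [PARSE:-, VALIDATE:P3(v=6,ok=F), TRANSFORM:P2(v=12,ok=T), EMIT:P1(v=0,ok=F)] out:-; in:-
Tick 5: [PARSE:-, VALIDATE:-, TRANSFORM:P3(v=0,ok=F), EMIT:P2(v=12,ok=T)] out:P1(v=0); in:-
Tick 6: [PARSE:-, VALIDATE:-, TRANSFORM:-, EMIT:P3(v=0,ok=F)] out:P2(v=12); in:-
At end of tick 6: ['-', '-', '-', 'P3']

Answer: - - - P3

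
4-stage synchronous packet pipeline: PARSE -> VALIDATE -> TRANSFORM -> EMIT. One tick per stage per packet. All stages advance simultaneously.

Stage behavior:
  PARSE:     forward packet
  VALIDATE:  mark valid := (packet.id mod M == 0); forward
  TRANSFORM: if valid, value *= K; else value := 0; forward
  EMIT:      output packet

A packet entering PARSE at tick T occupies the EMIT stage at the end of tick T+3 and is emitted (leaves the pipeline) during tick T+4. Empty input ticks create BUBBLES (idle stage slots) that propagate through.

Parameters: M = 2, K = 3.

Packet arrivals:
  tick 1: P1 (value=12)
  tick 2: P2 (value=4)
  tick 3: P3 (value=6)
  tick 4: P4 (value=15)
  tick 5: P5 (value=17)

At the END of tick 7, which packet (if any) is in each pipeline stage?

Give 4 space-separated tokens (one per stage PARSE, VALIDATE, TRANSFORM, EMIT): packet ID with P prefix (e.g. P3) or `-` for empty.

Answer: - - P5 P4

Derivation:
Tick 1: [PARSE:P1(v=12,ok=F), VALIDATE:-, TRANSFORM:-, EMIT:-] out:-; in:P1
Tick 2: [PARSE:P2(v=4,ok=F), VALIDATE:P1(v=12,ok=F), TRANSFORM:-, EMIT:-] out:-; in:P2
Tick 3: [PARSE:P3(v=6,ok=F), VALIDATE:P2(v=4,ok=T), TRANSFORM:P1(v=0,ok=F), EMIT:-] out:-; in:P3
Tick 4: [PARSE:P4(v=15,ok=F), VALIDATE:P3(v=6,ok=F), TRANSFORM:P2(v=12,ok=T), EMIT:P1(v=0,ok=F)] out:-; in:P4
Tick 5: [PARSE:P5(v=17,ok=F), VALIDATE:P4(v=15,ok=T), TRANSFORM:P3(v=0,ok=F), EMIT:P2(v=12,ok=T)] out:P1(v=0); in:P5
Tick 6: [PARSE:-, VALIDATE:P5(v=17,ok=F), TRANSFORM:P4(v=45,ok=T), EMIT:P3(v=0,ok=F)] out:P2(v=12); in:-
Tick 7: [PARSE:-, VALIDATE:-, TRANSFORM:P5(v=0,ok=F), EMIT:P4(v=45,ok=T)] out:P3(v=0); in:-
At end of tick 7: ['-', '-', 'P5', 'P4']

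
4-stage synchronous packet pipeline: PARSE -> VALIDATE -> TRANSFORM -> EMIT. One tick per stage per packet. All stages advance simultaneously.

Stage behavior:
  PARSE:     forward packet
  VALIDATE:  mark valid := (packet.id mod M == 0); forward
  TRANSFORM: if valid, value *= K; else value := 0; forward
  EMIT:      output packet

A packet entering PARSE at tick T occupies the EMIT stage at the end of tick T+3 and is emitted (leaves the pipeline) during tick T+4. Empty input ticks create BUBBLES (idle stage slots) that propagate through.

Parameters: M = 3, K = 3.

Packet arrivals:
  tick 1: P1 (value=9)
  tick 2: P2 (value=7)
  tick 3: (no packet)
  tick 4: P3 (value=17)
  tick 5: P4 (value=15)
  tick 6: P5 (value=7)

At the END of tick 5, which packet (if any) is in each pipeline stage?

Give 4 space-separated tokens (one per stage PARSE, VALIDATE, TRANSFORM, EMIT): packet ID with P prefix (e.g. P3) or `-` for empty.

Tick 1: [PARSE:P1(v=9,ok=F), VALIDATE:-, TRANSFORM:-, EMIT:-] out:-; in:P1
Tick 2: [PARSE:P2(v=7,ok=F), VALIDATE:P1(v=9,ok=F), TRANSFORM:-, EMIT:-] out:-; in:P2
Tick 3: [PARSE:-, VALIDATE:P2(v=7,ok=F), TRANSFORM:P1(v=0,ok=F), EMIT:-] out:-; in:-
Tick 4: [PARSE:P3(v=17,ok=F), VALIDATE:-, TRANSFORM:P2(v=0,ok=F), EMIT:P1(v=0,ok=F)] out:-; in:P3
Tick 5: [PARSE:P4(v=15,ok=F), VALIDATE:P3(v=17,ok=T), TRANSFORM:-, EMIT:P2(v=0,ok=F)] out:P1(v=0); in:P4
At end of tick 5: ['P4', 'P3', '-', 'P2']

Answer: P4 P3 - P2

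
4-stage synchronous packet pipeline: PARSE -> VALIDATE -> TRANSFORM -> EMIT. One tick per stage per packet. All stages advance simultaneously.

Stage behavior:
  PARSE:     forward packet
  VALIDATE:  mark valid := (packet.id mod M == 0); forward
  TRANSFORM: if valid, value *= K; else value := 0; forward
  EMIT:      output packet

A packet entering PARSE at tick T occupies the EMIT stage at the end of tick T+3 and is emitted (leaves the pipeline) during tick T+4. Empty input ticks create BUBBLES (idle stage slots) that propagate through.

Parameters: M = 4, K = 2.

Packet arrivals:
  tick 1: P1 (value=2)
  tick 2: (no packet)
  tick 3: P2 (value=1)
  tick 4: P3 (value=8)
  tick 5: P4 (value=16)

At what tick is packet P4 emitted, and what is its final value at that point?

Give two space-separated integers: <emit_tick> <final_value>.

Answer: 9 32

Derivation:
Tick 1: [PARSE:P1(v=2,ok=F), VALIDATE:-, TRANSFORM:-, EMIT:-] out:-; in:P1
Tick 2: [PARSE:-, VALIDATE:P1(v=2,ok=F), TRANSFORM:-, EMIT:-] out:-; in:-
Tick 3: [PARSE:P2(v=1,ok=F), VALIDATE:-, TRANSFORM:P1(v=0,ok=F), EMIT:-] out:-; in:P2
Tick 4: [PARSE:P3(v=8,ok=F), VALIDATE:P2(v=1,ok=F), TRANSFORM:-, EMIT:P1(v=0,ok=F)] out:-; in:P3
Tick 5: [PARSE:P4(v=16,ok=F), VALIDATE:P3(v=8,ok=F), TRANSFORM:P2(v=0,ok=F), EMIT:-] out:P1(v=0); in:P4
Tick 6: [PARSE:-, VALIDATE:P4(v=16,ok=T), TRANSFORM:P3(v=0,ok=F), EMIT:P2(v=0,ok=F)] out:-; in:-
Tick 7: [PARSE:-, VALIDATE:-, TRANSFORM:P4(v=32,ok=T), EMIT:P3(v=0,ok=F)] out:P2(v=0); in:-
Tick 8: [PARSE:-, VALIDATE:-, TRANSFORM:-, EMIT:P4(v=32,ok=T)] out:P3(v=0); in:-
Tick 9: [PARSE:-, VALIDATE:-, TRANSFORM:-, EMIT:-] out:P4(v=32); in:-
P4: arrives tick 5, valid=True (id=4, id%4=0), emit tick 9, final value 32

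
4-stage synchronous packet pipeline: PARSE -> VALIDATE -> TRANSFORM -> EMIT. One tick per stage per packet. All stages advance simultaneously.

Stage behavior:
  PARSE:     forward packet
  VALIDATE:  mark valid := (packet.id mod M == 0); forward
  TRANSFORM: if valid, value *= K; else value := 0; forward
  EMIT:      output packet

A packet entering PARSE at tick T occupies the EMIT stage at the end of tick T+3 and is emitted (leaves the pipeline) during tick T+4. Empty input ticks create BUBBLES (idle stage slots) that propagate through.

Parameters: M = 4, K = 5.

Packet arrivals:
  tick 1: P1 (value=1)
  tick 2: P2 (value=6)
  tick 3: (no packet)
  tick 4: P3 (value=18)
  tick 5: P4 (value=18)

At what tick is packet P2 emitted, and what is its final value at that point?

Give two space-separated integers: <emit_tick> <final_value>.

Answer: 6 0

Derivation:
Tick 1: [PARSE:P1(v=1,ok=F), VALIDATE:-, TRANSFORM:-, EMIT:-] out:-; in:P1
Tick 2: [PARSE:P2(v=6,ok=F), VALIDATE:P1(v=1,ok=F), TRANSFORM:-, EMIT:-] out:-; in:P2
Tick 3: [PARSE:-, VALIDATE:P2(v=6,ok=F), TRANSFORM:P1(v=0,ok=F), EMIT:-] out:-; in:-
Tick 4: [PARSE:P3(v=18,ok=F), VALIDATE:-, TRANSFORM:P2(v=0,ok=F), EMIT:P1(v=0,ok=F)] out:-; in:P3
Tick 5: [PARSE:P4(v=18,ok=F), VALIDATE:P3(v=18,ok=F), TRANSFORM:-, EMIT:P2(v=0,ok=F)] out:P1(v=0); in:P4
Tick 6: [PARSE:-, VALIDATE:P4(v=18,ok=T), TRANSFORM:P3(v=0,ok=F), EMIT:-] out:P2(v=0); in:-
Tick 7: [PARSE:-, VALIDATE:-, TRANSFORM:P4(v=90,ok=T), EMIT:P3(v=0,ok=F)] out:-; in:-
Tick 8: [PARSE:-, VALIDATE:-, TRANSFORM:-, EMIT:P4(v=90,ok=T)] out:P3(v=0); in:-
Tick 9: [PARSE:-, VALIDATE:-, TRANSFORM:-, EMIT:-] out:P4(v=90); in:-
P2: arrives tick 2, valid=False (id=2, id%4=2), emit tick 6, final value 0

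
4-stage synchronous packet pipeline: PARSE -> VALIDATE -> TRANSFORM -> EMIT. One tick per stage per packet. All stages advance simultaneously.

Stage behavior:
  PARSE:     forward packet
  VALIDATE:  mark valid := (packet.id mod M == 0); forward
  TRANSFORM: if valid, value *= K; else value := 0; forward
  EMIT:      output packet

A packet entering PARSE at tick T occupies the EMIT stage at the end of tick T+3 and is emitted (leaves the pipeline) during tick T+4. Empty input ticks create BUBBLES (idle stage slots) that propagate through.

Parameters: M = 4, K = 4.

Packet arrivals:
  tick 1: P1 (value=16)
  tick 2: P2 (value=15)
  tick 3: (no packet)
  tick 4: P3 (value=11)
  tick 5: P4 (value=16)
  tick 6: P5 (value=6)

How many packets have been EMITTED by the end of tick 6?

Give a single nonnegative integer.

Tick 1: [PARSE:P1(v=16,ok=F), VALIDATE:-, TRANSFORM:-, EMIT:-] out:-; in:P1
Tick 2: [PARSE:P2(v=15,ok=F), VALIDATE:P1(v=16,ok=F), TRANSFORM:-, EMIT:-] out:-; in:P2
Tick 3: [PARSE:-, VALIDATE:P2(v=15,ok=F), TRANSFORM:P1(v=0,ok=F), EMIT:-] out:-; in:-
Tick 4: [PARSE:P3(v=11,ok=F), VALIDATE:-, TRANSFORM:P2(v=0,ok=F), EMIT:P1(v=0,ok=F)] out:-; in:P3
Tick 5: [PARSE:P4(v=16,ok=F), VALIDATE:P3(v=11,ok=F), TRANSFORM:-, EMIT:P2(v=0,ok=F)] out:P1(v=0); in:P4
Tick 6: [PARSE:P5(v=6,ok=F), VALIDATE:P4(v=16,ok=T), TRANSFORM:P3(v=0,ok=F), EMIT:-] out:P2(v=0); in:P5
Emitted by tick 6: ['P1', 'P2']

Answer: 2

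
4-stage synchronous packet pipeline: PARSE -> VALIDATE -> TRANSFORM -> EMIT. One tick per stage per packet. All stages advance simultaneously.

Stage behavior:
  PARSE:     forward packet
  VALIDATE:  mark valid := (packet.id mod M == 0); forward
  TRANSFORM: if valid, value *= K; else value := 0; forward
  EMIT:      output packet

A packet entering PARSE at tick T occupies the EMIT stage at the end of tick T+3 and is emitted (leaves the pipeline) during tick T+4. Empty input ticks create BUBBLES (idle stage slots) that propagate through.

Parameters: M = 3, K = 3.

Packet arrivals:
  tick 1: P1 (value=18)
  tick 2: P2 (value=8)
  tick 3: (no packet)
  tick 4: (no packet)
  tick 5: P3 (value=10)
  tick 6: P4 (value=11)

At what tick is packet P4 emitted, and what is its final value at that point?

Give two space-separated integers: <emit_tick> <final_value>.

Tick 1: [PARSE:P1(v=18,ok=F), VALIDATE:-, TRANSFORM:-, EMIT:-] out:-; in:P1
Tick 2: [PARSE:P2(v=8,ok=F), VALIDATE:P1(v=18,ok=F), TRANSFORM:-, EMIT:-] out:-; in:P2
Tick 3: [PARSE:-, VALIDATE:P2(v=8,ok=F), TRANSFORM:P1(v=0,ok=F), EMIT:-] out:-; in:-
Tick 4: [PARSE:-, VALIDATE:-, TRANSFORM:P2(v=0,ok=F), EMIT:P1(v=0,ok=F)] out:-; in:-
Tick 5: [PARSE:P3(v=10,ok=F), VALIDATE:-, TRANSFORM:-, EMIT:P2(v=0,ok=F)] out:P1(v=0); in:P3
Tick 6: [PARSE:P4(v=11,ok=F), VALIDATE:P3(v=10,ok=T), TRANSFORM:-, EMIT:-] out:P2(v=0); in:P4
Tick 7: [PARSE:-, VALIDATE:P4(v=11,ok=F), TRANSFORM:P3(v=30,ok=T), EMIT:-] out:-; in:-
Tick 8: [PARSE:-, VALIDATE:-, TRANSFORM:P4(v=0,ok=F), EMIT:P3(v=30,ok=T)] out:-; in:-
Tick 9: [PARSE:-, VALIDATE:-, TRANSFORM:-, EMIT:P4(v=0,ok=F)] out:P3(v=30); in:-
Tick 10: [PARSE:-, VALIDATE:-, TRANSFORM:-, EMIT:-] out:P4(v=0); in:-
P4: arrives tick 6, valid=False (id=4, id%3=1), emit tick 10, final value 0

Answer: 10 0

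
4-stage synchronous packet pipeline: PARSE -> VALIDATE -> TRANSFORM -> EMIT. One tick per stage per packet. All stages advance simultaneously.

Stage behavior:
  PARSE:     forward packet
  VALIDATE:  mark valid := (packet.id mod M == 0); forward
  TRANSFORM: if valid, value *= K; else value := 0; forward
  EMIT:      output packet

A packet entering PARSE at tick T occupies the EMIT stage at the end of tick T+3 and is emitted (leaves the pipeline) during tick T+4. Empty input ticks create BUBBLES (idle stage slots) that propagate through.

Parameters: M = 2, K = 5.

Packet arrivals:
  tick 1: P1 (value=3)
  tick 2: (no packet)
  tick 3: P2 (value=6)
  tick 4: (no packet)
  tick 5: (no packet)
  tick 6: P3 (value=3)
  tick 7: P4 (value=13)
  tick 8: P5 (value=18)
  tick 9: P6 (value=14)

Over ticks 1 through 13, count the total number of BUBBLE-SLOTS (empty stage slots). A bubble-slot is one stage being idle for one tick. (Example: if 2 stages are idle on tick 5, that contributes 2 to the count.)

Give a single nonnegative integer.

Tick 1: [PARSE:P1(v=3,ok=F), VALIDATE:-, TRANSFORM:-, EMIT:-] out:-; bubbles=3
Tick 2: [PARSE:-, VALIDATE:P1(v=3,ok=F), TRANSFORM:-, EMIT:-] out:-; bubbles=3
Tick 3: [PARSE:P2(v=6,ok=F), VALIDATE:-, TRANSFORM:P1(v=0,ok=F), EMIT:-] out:-; bubbles=2
Tick 4: [PARSE:-, VALIDATE:P2(v=6,ok=T), TRANSFORM:-, EMIT:P1(v=0,ok=F)] out:-; bubbles=2
Tick 5: [PARSE:-, VALIDATE:-, TRANSFORM:P2(v=30,ok=T), EMIT:-] out:P1(v=0); bubbles=3
Tick 6: [PARSE:P3(v=3,ok=F), VALIDATE:-, TRANSFORM:-, EMIT:P2(v=30,ok=T)] out:-; bubbles=2
Tick 7: [PARSE:P4(v=13,ok=F), VALIDATE:P3(v=3,ok=F), TRANSFORM:-, EMIT:-] out:P2(v=30); bubbles=2
Tick 8: [PARSE:P5(v=18,ok=F), VALIDATE:P4(v=13,ok=T), TRANSFORM:P3(v=0,ok=F), EMIT:-] out:-; bubbles=1
Tick 9: [PARSE:P6(v=14,ok=F), VALIDATE:P5(v=18,ok=F), TRANSFORM:P4(v=65,ok=T), EMIT:P3(v=0,ok=F)] out:-; bubbles=0
Tick 10: [PARSE:-, VALIDATE:P6(v=14,ok=T), TRANSFORM:P5(v=0,ok=F), EMIT:P4(v=65,ok=T)] out:P3(v=0); bubbles=1
Tick 11: [PARSE:-, VALIDATE:-, TRANSFORM:P6(v=70,ok=T), EMIT:P5(v=0,ok=F)] out:P4(v=65); bubbles=2
Tick 12: [PARSE:-, VALIDATE:-, TRANSFORM:-, EMIT:P6(v=70,ok=T)] out:P5(v=0); bubbles=3
Tick 13: [PARSE:-, VALIDATE:-, TRANSFORM:-, EMIT:-] out:P6(v=70); bubbles=4
Total bubble-slots: 28

Answer: 28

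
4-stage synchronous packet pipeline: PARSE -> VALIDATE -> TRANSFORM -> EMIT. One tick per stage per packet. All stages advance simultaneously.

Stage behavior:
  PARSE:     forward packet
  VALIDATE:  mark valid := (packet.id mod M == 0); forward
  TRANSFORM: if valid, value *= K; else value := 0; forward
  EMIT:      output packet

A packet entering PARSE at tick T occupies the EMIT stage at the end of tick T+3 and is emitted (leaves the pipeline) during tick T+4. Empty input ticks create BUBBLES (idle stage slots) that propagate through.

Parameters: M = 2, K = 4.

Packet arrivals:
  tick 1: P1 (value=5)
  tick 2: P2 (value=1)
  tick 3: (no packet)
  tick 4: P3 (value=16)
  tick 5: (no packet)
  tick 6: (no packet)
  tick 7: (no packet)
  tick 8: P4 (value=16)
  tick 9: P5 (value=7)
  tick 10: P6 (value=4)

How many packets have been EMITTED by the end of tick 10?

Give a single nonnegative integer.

Answer: 3

Derivation:
Tick 1: [PARSE:P1(v=5,ok=F), VALIDATE:-, TRANSFORM:-, EMIT:-] out:-; in:P1
Tick 2: [PARSE:P2(v=1,ok=F), VALIDATE:P1(v=5,ok=F), TRANSFORM:-, EMIT:-] out:-; in:P2
Tick 3: [PARSE:-, VALIDATE:P2(v=1,ok=T), TRANSFORM:P1(v=0,ok=F), EMIT:-] out:-; in:-
Tick 4: [PARSE:P3(v=16,ok=F), VALIDATE:-, TRANSFORM:P2(v=4,ok=T), EMIT:P1(v=0,ok=F)] out:-; in:P3
Tick 5: [PARSE:-, VALIDATE:P3(v=16,ok=F), TRANSFORM:-, EMIT:P2(v=4,ok=T)] out:P1(v=0); in:-
Tick 6: [PARSE:-, VALIDATE:-, TRANSFORM:P3(v=0,ok=F), EMIT:-] out:P2(v=4); in:-
Tick 7: [PARSE:-, VALIDATE:-, TRANSFORM:-, EMIT:P3(v=0,ok=F)] out:-; in:-
Tick 8: [PARSE:P4(v=16,ok=F), VALIDATE:-, TRANSFORM:-, EMIT:-] out:P3(v=0); in:P4
Tick 9: [PARSE:P5(v=7,ok=F), VALIDATE:P4(v=16,ok=T), TRANSFORM:-, EMIT:-] out:-; in:P5
Tick 10: [PARSE:P6(v=4,ok=F), VALIDATE:P5(v=7,ok=F), TRANSFORM:P4(v=64,ok=T), EMIT:-] out:-; in:P6
Emitted by tick 10: ['P1', 'P2', 'P3']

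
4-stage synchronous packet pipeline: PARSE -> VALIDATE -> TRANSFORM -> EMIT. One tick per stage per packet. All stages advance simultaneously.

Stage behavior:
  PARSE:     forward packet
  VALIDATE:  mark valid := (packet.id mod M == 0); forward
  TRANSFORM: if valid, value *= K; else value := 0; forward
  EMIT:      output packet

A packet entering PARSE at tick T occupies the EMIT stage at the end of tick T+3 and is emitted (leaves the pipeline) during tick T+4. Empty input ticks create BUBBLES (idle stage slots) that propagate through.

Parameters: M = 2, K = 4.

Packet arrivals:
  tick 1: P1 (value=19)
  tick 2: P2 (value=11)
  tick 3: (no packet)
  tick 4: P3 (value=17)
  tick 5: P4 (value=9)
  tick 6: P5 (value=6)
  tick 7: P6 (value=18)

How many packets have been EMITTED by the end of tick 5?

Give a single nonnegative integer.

Answer: 1

Derivation:
Tick 1: [PARSE:P1(v=19,ok=F), VALIDATE:-, TRANSFORM:-, EMIT:-] out:-; in:P1
Tick 2: [PARSE:P2(v=11,ok=F), VALIDATE:P1(v=19,ok=F), TRANSFORM:-, EMIT:-] out:-; in:P2
Tick 3: [PARSE:-, VALIDATE:P2(v=11,ok=T), TRANSFORM:P1(v=0,ok=F), EMIT:-] out:-; in:-
Tick 4: [PARSE:P3(v=17,ok=F), VALIDATE:-, TRANSFORM:P2(v=44,ok=T), EMIT:P1(v=0,ok=F)] out:-; in:P3
Tick 5: [PARSE:P4(v=9,ok=F), VALIDATE:P3(v=17,ok=F), TRANSFORM:-, EMIT:P2(v=44,ok=T)] out:P1(v=0); in:P4
Emitted by tick 5: ['P1']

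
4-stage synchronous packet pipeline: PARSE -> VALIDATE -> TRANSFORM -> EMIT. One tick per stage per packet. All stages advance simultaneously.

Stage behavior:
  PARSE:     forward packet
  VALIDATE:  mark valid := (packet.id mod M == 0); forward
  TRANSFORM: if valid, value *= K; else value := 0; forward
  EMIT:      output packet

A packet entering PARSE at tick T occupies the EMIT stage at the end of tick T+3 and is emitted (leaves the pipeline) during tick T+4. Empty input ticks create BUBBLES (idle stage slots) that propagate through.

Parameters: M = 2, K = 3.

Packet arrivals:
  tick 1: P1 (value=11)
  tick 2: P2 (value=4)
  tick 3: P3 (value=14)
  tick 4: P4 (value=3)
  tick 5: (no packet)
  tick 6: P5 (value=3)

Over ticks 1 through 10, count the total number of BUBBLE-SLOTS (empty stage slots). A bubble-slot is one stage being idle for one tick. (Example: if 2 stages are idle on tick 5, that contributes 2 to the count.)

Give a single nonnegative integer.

Tick 1: [PARSE:P1(v=11,ok=F), VALIDATE:-, TRANSFORM:-, EMIT:-] out:-; bubbles=3
Tick 2: [PARSE:P2(v=4,ok=F), VALIDATE:P1(v=11,ok=F), TRANSFORM:-, EMIT:-] out:-; bubbles=2
Tick 3: [PARSE:P3(v=14,ok=F), VALIDATE:P2(v=4,ok=T), TRANSFORM:P1(v=0,ok=F), EMIT:-] out:-; bubbles=1
Tick 4: [PARSE:P4(v=3,ok=F), VALIDATE:P3(v=14,ok=F), TRANSFORM:P2(v=12,ok=T), EMIT:P1(v=0,ok=F)] out:-; bubbles=0
Tick 5: [PARSE:-, VALIDATE:P4(v=3,ok=T), TRANSFORM:P3(v=0,ok=F), EMIT:P2(v=12,ok=T)] out:P1(v=0); bubbles=1
Tick 6: [PARSE:P5(v=3,ok=F), VALIDATE:-, TRANSFORM:P4(v=9,ok=T), EMIT:P3(v=0,ok=F)] out:P2(v=12); bubbles=1
Tick 7: [PARSE:-, VALIDATE:P5(v=3,ok=F), TRANSFORM:-, EMIT:P4(v=9,ok=T)] out:P3(v=0); bubbles=2
Tick 8: [PARSE:-, VALIDATE:-, TRANSFORM:P5(v=0,ok=F), EMIT:-] out:P4(v=9); bubbles=3
Tick 9: [PARSE:-, VALIDATE:-, TRANSFORM:-, EMIT:P5(v=0,ok=F)] out:-; bubbles=3
Tick 10: [PARSE:-, VALIDATE:-, TRANSFORM:-, EMIT:-] out:P5(v=0); bubbles=4
Total bubble-slots: 20

Answer: 20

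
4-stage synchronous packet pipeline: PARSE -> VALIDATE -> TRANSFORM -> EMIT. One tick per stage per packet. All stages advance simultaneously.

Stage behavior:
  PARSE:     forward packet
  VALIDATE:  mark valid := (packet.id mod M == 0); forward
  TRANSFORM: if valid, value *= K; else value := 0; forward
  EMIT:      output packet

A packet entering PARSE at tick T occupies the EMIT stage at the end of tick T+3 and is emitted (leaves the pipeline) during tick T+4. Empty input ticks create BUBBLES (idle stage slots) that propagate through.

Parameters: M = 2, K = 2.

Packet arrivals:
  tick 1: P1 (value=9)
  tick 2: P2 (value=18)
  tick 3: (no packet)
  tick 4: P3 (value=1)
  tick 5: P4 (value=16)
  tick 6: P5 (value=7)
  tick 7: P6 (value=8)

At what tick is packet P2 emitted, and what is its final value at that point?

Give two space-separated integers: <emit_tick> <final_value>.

Answer: 6 36

Derivation:
Tick 1: [PARSE:P1(v=9,ok=F), VALIDATE:-, TRANSFORM:-, EMIT:-] out:-; in:P1
Tick 2: [PARSE:P2(v=18,ok=F), VALIDATE:P1(v=9,ok=F), TRANSFORM:-, EMIT:-] out:-; in:P2
Tick 3: [PARSE:-, VALIDATE:P2(v=18,ok=T), TRANSFORM:P1(v=0,ok=F), EMIT:-] out:-; in:-
Tick 4: [PARSE:P3(v=1,ok=F), VALIDATE:-, TRANSFORM:P2(v=36,ok=T), EMIT:P1(v=0,ok=F)] out:-; in:P3
Tick 5: [PARSE:P4(v=16,ok=F), VALIDATE:P3(v=1,ok=F), TRANSFORM:-, EMIT:P2(v=36,ok=T)] out:P1(v=0); in:P4
Tick 6: [PARSE:P5(v=7,ok=F), VALIDATE:P4(v=16,ok=T), TRANSFORM:P3(v=0,ok=F), EMIT:-] out:P2(v=36); in:P5
Tick 7: [PARSE:P6(v=8,ok=F), VALIDATE:P5(v=7,ok=F), TRANSFORM:P4(v=32,ok=T), EMIT:P3(v=0,ok=F)] out:-; in:P6
Tick 8: [PARSE:-, VALIDATE:P6(v=8,ok=T), TRANSFORM:P5(v=0,ok=F), EMIT:P4(v=32,ok=T)] out:P3(v=0); in:-
Tick 9: [PARSE:-, VALIDATE:-, TRANSFORM:P6(v=16,ok=T), EMIT:P5(v=0,ok=F)] out:P4(v=32); in:-
Tick 10: [PARSE:-, VALIDATE:-, TRANSFORM:-, EMIT:P6(v=16,ok=T)] out:P5(v=0); in:-
Tick 11: [PARSE:-, VALIDATE:-, TRANSFORM:-, EMIT:-] out:P6(v=16); in:-
P2: arrives tick 2, valid=True (id=2, id%2=0), emit tick 6, final value 36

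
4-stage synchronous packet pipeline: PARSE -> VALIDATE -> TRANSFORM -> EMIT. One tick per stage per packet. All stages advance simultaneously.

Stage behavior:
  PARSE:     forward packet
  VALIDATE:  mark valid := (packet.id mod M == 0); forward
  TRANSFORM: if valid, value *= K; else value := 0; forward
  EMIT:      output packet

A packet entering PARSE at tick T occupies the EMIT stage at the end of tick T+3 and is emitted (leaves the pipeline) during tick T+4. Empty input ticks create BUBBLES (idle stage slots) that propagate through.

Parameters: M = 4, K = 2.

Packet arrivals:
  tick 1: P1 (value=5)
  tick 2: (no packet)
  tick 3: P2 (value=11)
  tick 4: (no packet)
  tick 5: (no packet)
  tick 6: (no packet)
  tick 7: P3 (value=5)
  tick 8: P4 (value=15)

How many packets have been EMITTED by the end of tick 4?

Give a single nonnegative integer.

Tick 1: [PARSE:P1(v=5,ok=F), VALIDATE:-, TRANSFORM:-, EMIT:-] out:-; in:P1
Tick 2: [PARSE:-, VALIDATE:P1(v=5,ok=F), TRANSFORM:-, EMIT:-] out:-; in:-
Tick 3: [PARSE:P2(v=11,ok=F), VALIDATE:-, TRANSFORM:P1(v=0,ok=F), EMIT:-] out:-; in:P2
Tick 4: [PARSE:-, VALIDATE:P2(v=11,ok=F), TRANSFORM:-, EMIT:P1(v=0,ok=F)] out:-; in:-
Emitted by tick 4: []

Answer: 0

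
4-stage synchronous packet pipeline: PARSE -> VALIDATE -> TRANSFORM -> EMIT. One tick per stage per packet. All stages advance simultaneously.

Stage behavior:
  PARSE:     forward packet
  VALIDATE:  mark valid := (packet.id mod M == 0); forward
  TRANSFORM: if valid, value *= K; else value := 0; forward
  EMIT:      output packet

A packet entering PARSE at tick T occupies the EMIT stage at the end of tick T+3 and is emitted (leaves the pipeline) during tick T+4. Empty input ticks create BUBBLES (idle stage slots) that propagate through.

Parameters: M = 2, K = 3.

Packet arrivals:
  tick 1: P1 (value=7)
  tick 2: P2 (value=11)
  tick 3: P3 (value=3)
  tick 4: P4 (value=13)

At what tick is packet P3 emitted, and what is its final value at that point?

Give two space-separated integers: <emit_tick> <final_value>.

Tick 1: [PARSE:P1(v=7,ok=F), VALIDATE:-, TRANSFORM:-, EMIT:-] out:-; in:P1
Tick 2: [PARSE:P2(v=11,ok=F), VALIDATE:P1(v=7,ok=F), TRANSFORM:-, EMIT:-] out:-; in:P2
Tick 3: [PARSE:P3(v=3,ok=F), VALIDATE:P2(v=11,ok=T), TRANSFORM:P1(v=0,ok=F), EMIT:-] out:-; in:P3
Tick 4: [PARSE:P4(v=13,ok=F), VALIDATE:P3(v=3,ok=F), TRANSFORM:P2(v=33,ok=T), EMIT:P1(v=0,ok=F)] out:-; in:P4
Tick 5: [PARSE:-, VALIDATE:P4(v=13,ok=T), TRANSFORM:P3(v=0,ok=F), EMIT:P2(v=33,ok=T)] out:P1(v=0); in:-
Tick 6: [PARSE:-, VALIDATE:-, TRANSFORM:P4(v=39,ok=T), EMIT:P3(v=0,ok=F)] out:P2(v=33); in:-
Tick 7: [PARSE:-, VALIDATE:-, TRANSFORM:-, EMIT:P4(v=39,ok=T)] out:P3(v=0); in:-
Tick 8: [PARSE:-, VALIDATE:-, TRANSFORM:-, EMIT:-] out:P4(v=39); in:-
P3: arrives tick 3, valid=False (id=3, id%2=1), emit tick 7, final value 0

Answer: 7 0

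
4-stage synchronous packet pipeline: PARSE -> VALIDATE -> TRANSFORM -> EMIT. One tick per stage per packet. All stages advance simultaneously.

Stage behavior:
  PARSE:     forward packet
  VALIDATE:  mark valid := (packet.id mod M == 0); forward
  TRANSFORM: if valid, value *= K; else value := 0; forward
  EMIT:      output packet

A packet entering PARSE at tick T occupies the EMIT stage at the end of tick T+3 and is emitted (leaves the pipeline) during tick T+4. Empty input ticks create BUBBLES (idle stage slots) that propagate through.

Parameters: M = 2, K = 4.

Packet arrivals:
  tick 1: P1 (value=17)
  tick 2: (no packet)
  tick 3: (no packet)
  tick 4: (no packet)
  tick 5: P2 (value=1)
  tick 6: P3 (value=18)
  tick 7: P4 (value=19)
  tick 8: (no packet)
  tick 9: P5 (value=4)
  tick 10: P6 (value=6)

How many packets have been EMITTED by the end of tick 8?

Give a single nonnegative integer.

Tick 1: [PARSE:P1(v=17,ok=F), VALIDATE:-, TRANSFORM:-, EMIT:-] out:-; in:P1
Tick 2: [PARSE:-, VALIDATE:P1(v=17,ok=F), TRANSFORM:-, EMIT:-] out:-; in:-
Tick 3: [PARSE:-, VALIDATE:-, TRANSFORM:P1(v=0,ok=F), EMIT:-] out:-; in:-
Tick 4: [PARSE:-, VALIDATE:-, TRANSFORM:-, EMIT:P1(v=0,ok=F)] out:-; in:-
Tick 5: [PARSE:P2(v=1,ok=F), VALIDATE:-, TRANSFORM:-, EMIT:-] out:P1(v=0); in:P2
Tick 6: [PARSE:P3(v=18,ok=F), VALIDATE:P2(v=1,ok=T), TRANSFORM:-, EMIT:-] out:-; in:P3
Tick 7: [PARSE:P4(v=19,ok=F), VALIDATE:P3(v=18,ok=F), TRANSFORM:P2(v=4,ok=T), EMIT:-] out:-; in:P4
Tick 8: [PARSE:-, VALIDATE:P4(v=19,ok=T), TRANSFORM:P3(v=0,ok=F), EMIT:P2(v=4,ok=T)] out:-; in:-
Emitted by tick 8: ['P1']

Answer: 1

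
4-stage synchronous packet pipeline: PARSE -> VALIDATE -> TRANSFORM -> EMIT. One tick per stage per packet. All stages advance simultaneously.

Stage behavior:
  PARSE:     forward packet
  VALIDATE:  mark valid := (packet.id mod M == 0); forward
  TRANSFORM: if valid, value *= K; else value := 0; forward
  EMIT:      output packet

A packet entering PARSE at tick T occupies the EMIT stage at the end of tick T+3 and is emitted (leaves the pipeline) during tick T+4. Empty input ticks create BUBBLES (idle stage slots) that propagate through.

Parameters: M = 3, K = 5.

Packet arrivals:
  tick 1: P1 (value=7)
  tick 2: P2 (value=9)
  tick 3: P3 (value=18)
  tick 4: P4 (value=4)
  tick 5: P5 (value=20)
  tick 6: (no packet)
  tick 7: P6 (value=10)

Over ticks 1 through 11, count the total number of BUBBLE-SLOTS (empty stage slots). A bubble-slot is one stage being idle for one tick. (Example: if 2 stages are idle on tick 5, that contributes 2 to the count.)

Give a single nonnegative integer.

Answer: 20

Derivation:
Tick 1: [PARSE:P1(v=7,ok=F), VALIDATE:-, TRANSFORM:-, EMIT:-] out:-; bubbles=3
Tick 2: [PARSE:P2(v=9,ok=F), VALIDATE:P1(v=7,ok=F), TRANSFORM:-, EMIT:-] out:-; bubbles=2
Tick 3: [PARSE:P3(v=18,ok=F), VALIDATE:P2(v=9,ok=F), TRANSFORM:P1(v=0,ok=F), EMIT:-] out:-; bubbles=1
Tick 4: [PARSE:P4(v=4,ok=F), VALIDATE:P3(v=18,ok=T), TRANSFORM:P2(v=0,ok=F), EMIT:P1(v=0,ok=F)] out:-; bubbles=0
Tick 5: [PARSE:P5(v=20,ok=F), VALIDATE:P4(v=4,ok=F), TRANSFORM:P3(v=90,ok=T), EMIT:P2(v=0,ok=F)] out:P1(v=0); bubbles=0
Tick 6: [PARSE:-, VALIDATE:P5(v=20,ok=F), TRANSFORM:P4(v=0,ok=F), EMIT:P3(v=90,ok=T)] out:P2(v=0); bubbles=1
Tick 7: [PARSE:P6(v=10,ok=F), VALIDATE:-, TRANSFORM:P5(v=0,ok=F), EMIT:P4(v=0,ok=F)] out:P3(v=90); bubbles=1
Tick 8: [PARSE:-, VALIDATE:P6(v=10,ok=T), TRANSFORM:-, EMIT:P5(v=0,ok=F)] out:P4(v=0); bubbles=2
Tick 9: [PARSE:-, VALIDATE:-, TRANSFORM:P6(v=50,ok=T), EMIT:-] out:P5(v=0); bubbles=3
Tick 10: [PARSE:-, VALIDATE:-, TRANSFORM:-, EMIT:P6(v=50,ok=T)] out:-; bubbles=3
Tick 11: [PARSE:-, VALIDATE:-, TRANSFORM:-, EMIT:-] out:P6(v=50); bubbles=4
Total bubble-slots: 20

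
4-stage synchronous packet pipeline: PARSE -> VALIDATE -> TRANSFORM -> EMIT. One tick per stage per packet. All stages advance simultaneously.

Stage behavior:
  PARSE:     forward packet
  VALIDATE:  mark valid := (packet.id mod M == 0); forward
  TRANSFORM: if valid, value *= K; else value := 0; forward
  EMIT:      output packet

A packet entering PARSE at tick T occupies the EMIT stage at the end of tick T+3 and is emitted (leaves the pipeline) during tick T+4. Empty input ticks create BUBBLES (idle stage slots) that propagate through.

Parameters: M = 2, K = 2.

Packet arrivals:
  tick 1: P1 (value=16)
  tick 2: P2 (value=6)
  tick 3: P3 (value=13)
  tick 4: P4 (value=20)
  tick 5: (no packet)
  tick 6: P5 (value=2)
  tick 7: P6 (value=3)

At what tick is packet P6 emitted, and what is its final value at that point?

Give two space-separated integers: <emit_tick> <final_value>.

Tick 1: [PARSE:P1(v=16,ok=F), VALIDATE:-, TRANSFORM:-, EMIT:-] out:-; in:P1
Tick 2: [PARSE:P2(v=6,ok=F), VALIDATE:P1(v=16,ok=F), TRANSFORM:-, EMIT:-] out:-; in:P2
Tick 3: [PARSE:P3(v=13,ok=F), VALIDATE:P2(v=6,ok=T), TRANSFORM:P1(v=0,ok=F), EMIT:-] out:-; in:P3
Tick 4: [PARSE:P4(v=20,ok=F), VALIDATE:P3(v=13,ok=F), TRANSFORM:P2(v=12,ok=T), EMIT:P1(v=0,ok=F)] out:-; in:P4
Tick 5: [PARSE:-, VALIDATE:P4(v=20,ok=T), TRANSFORM:P3(v=0,ok=F), EMIT:P2(v=12,ok=T)] out:P1(v=0); in:-
Tick 6: [PARSE:P5(v=2,ok=F), VALIDATE:-, TRANSFORM:P4(v=40,ok=T), EMIT:P3(v=0,ok=F)] out:P2(v=12); in:P5
Tick 7: [PARSE:P6(v=3,ok=F), VALIDATE:P5(v=2,ok=F), TRANSFORM:-, EMIT:P4(v=40,ok=T)] out:P3(v=0); in:P6
Tick 8: [PARSE:-, VALIDATE:P6(v=3,ok=T), TRANSFORM:P5(v=0,ok=F), EMIT:-] out:P4(v=40); in:-
Tick 9: [PARSE:-, VALIDATE:-, TRANSFORM:P6(v=6,ok=T), EMIT:P5(v=0,ok=F)] out:-; in:-
Tick 10: [PARSE:-, VALIDATE:-, TRANSFORM:-, EMIT:P6(v=6,ok=T)] out:P5(v=0); in:-
Tick 11: [PARSE:-, VALIDATE:-, TRANSFORM:-, EMIT:-] out:P6(v=6); in:-
P6: arrives tick 7, valid=True (id=6, id%2=0), emit tick 11, final value 6

Answer: 11 6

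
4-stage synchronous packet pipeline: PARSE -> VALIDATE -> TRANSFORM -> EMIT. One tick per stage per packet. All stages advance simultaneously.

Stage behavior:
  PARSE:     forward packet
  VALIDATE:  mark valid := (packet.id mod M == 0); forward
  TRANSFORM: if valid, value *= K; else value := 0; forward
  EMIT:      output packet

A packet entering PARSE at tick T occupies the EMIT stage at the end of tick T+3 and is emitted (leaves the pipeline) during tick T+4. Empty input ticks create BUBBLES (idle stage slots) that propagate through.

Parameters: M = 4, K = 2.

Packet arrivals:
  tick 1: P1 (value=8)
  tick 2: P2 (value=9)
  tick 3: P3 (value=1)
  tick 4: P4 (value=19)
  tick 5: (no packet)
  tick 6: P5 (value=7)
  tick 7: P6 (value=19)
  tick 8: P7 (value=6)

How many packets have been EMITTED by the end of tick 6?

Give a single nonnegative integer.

Tick 1: [PARSE:P1(v=8,ok=F), VALIDATE:-, TRANSFORM:-, EMIT:-] out:-; in:P1
Tick 2: [PARSE:P2(v=9,ok=F), VALIDATE:P1(v=8,ok=F), TRANSFORM:-, EMIT:-] out:-; in:P2
Tick 3: [PARSE:P3(v=1,ok=F), VALIDATE:P2(v=9,ok=F), TRANSFORM:P1(v=0,ok=F), EMIT:-] out:-; in:P3
Tick 4: [PARSE:P4(v=19,ok=F), VALIDATE:P3(v=1,ok=F), TRANSFORM:P2(v=0,ok=F), EMIT:P1(v=0,ok=F)] out:-; in:P4
Tick 5: [PARSE:-, VALIDATE:P4(v=19,ok=T), TRANSFORM:P3(v=0,ok=F), EMIT:P2(v=0,ok=F)] out:P1(v=0); in:-
Tick 6: [PARSE:P5(v=7,ok=F), VALIDATE:-, TRANSFORM:P4(v=38,ok=T), EMIT:P3(v=0,ok=F)] out:P2(v=0); in:P5
Emitted by tick 6: ['P1', 'P2']

Answer: 2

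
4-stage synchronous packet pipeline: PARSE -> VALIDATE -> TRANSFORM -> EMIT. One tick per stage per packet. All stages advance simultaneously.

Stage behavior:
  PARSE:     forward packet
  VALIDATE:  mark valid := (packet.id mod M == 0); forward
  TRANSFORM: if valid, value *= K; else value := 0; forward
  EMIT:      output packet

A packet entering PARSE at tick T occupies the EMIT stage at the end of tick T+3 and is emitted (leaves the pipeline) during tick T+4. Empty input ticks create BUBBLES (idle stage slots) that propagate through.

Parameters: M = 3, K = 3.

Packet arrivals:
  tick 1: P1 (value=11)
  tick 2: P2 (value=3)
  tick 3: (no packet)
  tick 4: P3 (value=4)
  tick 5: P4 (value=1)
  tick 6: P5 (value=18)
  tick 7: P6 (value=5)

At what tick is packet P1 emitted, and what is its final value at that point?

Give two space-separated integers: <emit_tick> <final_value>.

Tick 1: [PARSE:P1(v=11,ok=F), VALIDATE:-, TRANSFORM:-, EMIT:-] out:-; in:P1
Tick 2: [PARSE:P2(v=3,ok=F), VALIDATE:P1(v=11,ok=F), TRANSFORM:-, EMIT:-] out:-; in:P2
Tick 3: [PARSE:-, VALIDATE:P2(v=3,ok=F), TRANSFORM:P1(v=0,ok=F), EMIT:-] out:-; in:-
Tick 4: [PARSE:P3(v=4,ok=F), VALIDATE:-, TRANSFORM:P2(v=0,ok=F), EMIT:P1(v=0,ok=F)] out:-; in:P3
Tick 5: [PARSE:P4(v=1,ok=F), VALIDATE:P3(v=4,ok=T), TRANSFORM:-, EMIT:P2(v=0,ok=F)] out:P1(v=0); in:P4
Tick 6: [PARSE:P5(v=18,ok=F), VALIDATE:P4(v=1,ok=F), TRANSFORM:P3(v=12,ok=T), EMIT:-] out:P2(v=0); in:P5
Tick 7: [PARSE:P6(v=5,ok=F), VALIDATE:P5(v=18,ok=F), TRANSFORM:P4(v=0,ok=F), EMIT:P3(v=12,ok=T)] out:-; in:P6
Tick 8: [PARSE:-, VALIDATE:P6(v=5,ok=T), TRANSFORM:P5(v=0,ok=F), EMIT:P4(v=0,ok=F)] out:P3(v=12); in:-
Tick 9: [PARSE:-, VALIDATE:-, TRANSFORM:P6(v=15,ok=T), EMIT:P5(v=0,ok=F)] out:P4(v=0); in:-
Tick 10: [PARSE:-, VALIDATE:-, TRANSFORM:-, EMIT:P6(v=15,ok=T)] out:P5(v=0); in:-
Tick 11: [PARSE:-, VALIDATE:-, TRANSFORM:-, EMIT:-] out:P6(v=15); in:-
P1: arrives tick 1, valid=False (id=1, id%3=1), emit tick 5, final value 0

Answer: 5 0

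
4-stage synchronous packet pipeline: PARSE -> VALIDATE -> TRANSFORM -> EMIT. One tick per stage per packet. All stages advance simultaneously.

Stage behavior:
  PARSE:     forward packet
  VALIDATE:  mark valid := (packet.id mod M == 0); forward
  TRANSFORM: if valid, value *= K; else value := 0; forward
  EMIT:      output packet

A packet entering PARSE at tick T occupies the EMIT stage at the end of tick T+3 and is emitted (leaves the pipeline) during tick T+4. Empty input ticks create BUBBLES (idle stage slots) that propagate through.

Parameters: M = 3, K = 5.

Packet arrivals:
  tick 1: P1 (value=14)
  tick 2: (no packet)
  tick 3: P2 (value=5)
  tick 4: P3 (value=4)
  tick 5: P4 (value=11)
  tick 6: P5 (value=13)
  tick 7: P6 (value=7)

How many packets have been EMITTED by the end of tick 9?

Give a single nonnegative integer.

Tick 1: [PARSE:P1(v=14,ok=F), VALIDATE:-, TRANSFORM:-, EMIT:-] out:-; in:P1
Tick 2: [PARSE:-, VALIDATE:P1(v=14,ok=F), TRANSFORM:-, EMIT:-] out:-; in:-
Tick 3: [PARSE:P2(v=5,ok=F), VALIDATE:-, TRANSFORM:P1(v=0,ok=F), EMIT:-] out:-; in:P2
Tick 4: [PARSE:P3(v=4,ok=F), VALIDATE:P2(v=5,ok=F), TRANSFORM:-, EMIT:P1(v=0,ok=F)] out:-; in:P3
Tick 5: [PARSE:P4(v=11,ok=F), VALIDATE:P3(v=4,ok=T), TRANSFORM:P2(v=0,ok=F), EMIT:-] out:P1(v=0); in:P4
Tick 6: [PARSE:P5(v=13,ok=F), VALIDATE:P4(v=11,ok=F), TRANSFORM:P3(v=20,ok=T), EMIT:P2(v=0,ok=F)] out:-; in:P5
Tick 7: [PARSE:P6(v=7,ok=F), VALIDATE:P5(v=13,ok=F), TRANSFORM:P4(v=0,ok=F), EMIT:P3(v=20,ok=T)] out:P2(v=0); in:P6
Tick 8: [PARSE:-, VALIDATE:P6(v=7,ok=T), TRANSFORM:P5(v=0,ok=F), EMIT:P4(v=0,ok=F)] out:P3(v=20); in:-
Tick 9: [PARSE:-, VALIDATE:-, TRANSFORM:P6(v=35,ok=T), EMIT:P5(v=0,ok=F)] out:P4(v=0); in:-
Emitted by tick 9: ['P1', 'P2', 'P3', 'P4']

Answer: 4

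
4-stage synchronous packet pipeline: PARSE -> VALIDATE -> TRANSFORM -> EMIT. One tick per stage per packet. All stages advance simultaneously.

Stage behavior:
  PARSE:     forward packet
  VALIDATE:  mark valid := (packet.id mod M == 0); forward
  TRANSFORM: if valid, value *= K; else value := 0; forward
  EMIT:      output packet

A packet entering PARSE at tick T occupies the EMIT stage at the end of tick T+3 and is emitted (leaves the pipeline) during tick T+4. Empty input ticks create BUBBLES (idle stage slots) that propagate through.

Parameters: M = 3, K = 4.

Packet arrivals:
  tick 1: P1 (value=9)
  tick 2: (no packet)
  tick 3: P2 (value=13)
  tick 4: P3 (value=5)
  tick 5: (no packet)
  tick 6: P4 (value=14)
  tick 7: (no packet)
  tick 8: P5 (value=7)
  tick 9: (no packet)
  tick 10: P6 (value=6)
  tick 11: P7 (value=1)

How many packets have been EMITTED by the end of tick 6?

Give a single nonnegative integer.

Answer: 1

Derivation:
Tick 1: [PARSE:P1(v=9,ok=F), VALIDATE:-, TRANSFORM:-, EMIT:-] out:-; in:P1
Tick 2: [PARSE:-, VALIDATE:P1(v=9,ok=F), TRANSFORM:-, EMIT:-] out:-; in:-
Tick 3: [PARSE:P2(v=13,ok=F), VALIDATE:-, TRANSFORM:P1(v=0,ok=F), EMIT:-] out:-; in:P2
Tick 4: [PARSE:P3(v=5,ok=F), VALIDATE:P2(v=13,ok=F), TRANSFORM:-, EMIT:P1(v=0,ok=F)] out:-; in:P3
Tick 5: [PARSE:-, VALIDATE:P3(v=5,ok=T), TRANSFORM:P2(v=0,ok=F), EMIT:-] out:P1(v=0); in:-
Tick 6: [PARSE:P4(v=14,ok=F), VALIDATE:-, TRANSFORM:P3(v=20,ok=T), EMIT:P2(v=0,ok=F)] out:-; in:P4
Emitted by tick 6: ['P1']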